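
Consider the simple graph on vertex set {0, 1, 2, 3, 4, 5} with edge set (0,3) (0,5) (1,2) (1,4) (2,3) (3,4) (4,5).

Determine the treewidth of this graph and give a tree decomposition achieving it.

Treewidth 2.
Bags: B1 = {0, 4, 5}  B2 = {0, 3, 4}  B3 = {1, 3, 4}  B4 = {1, 2, 3}
Tree: B1–B2, B2–B3, B3–B4

The largest bag has 3 vertices, giving width 2; this decomposition certifies tw(G) ≤ 2. Since 5–0–3–4–5 is a cycle in G, G is not acyclic. Forests are exactly the graphs of treewidth ≤ 1, so tw(G) ≥ 2. Hence tw(G) = 2 exactly.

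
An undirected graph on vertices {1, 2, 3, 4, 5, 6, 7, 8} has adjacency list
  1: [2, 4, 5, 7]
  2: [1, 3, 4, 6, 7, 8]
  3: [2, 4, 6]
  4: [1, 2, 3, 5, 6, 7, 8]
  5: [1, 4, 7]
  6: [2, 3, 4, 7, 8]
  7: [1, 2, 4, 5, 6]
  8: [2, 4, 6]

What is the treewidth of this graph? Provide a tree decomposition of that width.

Each bag holds 4 vertices, so the decomposition has width 3, which upper-bounds the treewidth. For the lower bound, the 4 vertices {1, 2, 4, 7} are pairwise adjacent, and any tree decomposition puts a clique entirely inside one bag — forcing width ≥ 3. Combining the bounds, tw(G) = 3.

Treewidth 3.
One optimal decomposition is:
Bags: B1 = {2, 4, 6, 8}  B2 = {2, 3, 4, 6}  B3 = {2, 4, 6, 7}  B4 = {1, 2, 4, 7}  B5 = {1, 4, 5, 7}
Tree: B1–B2, B2–B3, B3–B4, B4–B5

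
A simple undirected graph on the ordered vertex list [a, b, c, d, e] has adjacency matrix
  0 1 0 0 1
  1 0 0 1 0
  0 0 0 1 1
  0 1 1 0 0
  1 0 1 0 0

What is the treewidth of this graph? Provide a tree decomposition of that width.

Treewidth 2.
Bags: B1 = {c, d, e}  B2 = {b, d, e}  B3 = {a, b, e}
Tree: B1–B2, B2–B3

Every bag has size at most 3, so the width is 3 − 1 = 2 and tw(G) ≤ 2. The edges e–c–d–b–a–e form a cycle, so G is not a tree and its treewidth is at least 2. Hence tw(G) = 2 exactly.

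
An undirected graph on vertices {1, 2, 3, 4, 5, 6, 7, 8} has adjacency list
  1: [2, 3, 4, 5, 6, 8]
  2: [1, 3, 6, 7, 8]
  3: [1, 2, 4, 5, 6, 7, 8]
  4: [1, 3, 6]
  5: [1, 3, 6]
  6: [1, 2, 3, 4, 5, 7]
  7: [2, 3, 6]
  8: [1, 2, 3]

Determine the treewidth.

A width-3 tree decomposition is:
Bags: B1 = {1, 2, 3, 6}  B2 = {1, 2, 3, 8}  B3 = {1, 3, 5, 6}  B4 = {2, 3, 6, 7}  B5 = {1, 3, 4, 6}
Tree: B1–B2, B1–B3, B1–B4, B1–B5
The largest bag has 4 vertices, giving width 3; this decomposition certifies tw(G) ≤ 3. Conversely, {1, 2, 3, 8} is a clique of size 4, and the vertices of any clique must share a bag in every tree decomposition; so some bag has ≥ 4 vertices and tw(G) ≥ 3. Combining the bounds, tw(G) = 3.

3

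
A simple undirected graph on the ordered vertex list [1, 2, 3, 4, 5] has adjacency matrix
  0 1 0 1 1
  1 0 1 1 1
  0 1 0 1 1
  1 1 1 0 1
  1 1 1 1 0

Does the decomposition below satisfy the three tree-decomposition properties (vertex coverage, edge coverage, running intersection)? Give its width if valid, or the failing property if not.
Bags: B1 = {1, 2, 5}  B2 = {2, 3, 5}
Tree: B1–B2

A tree decomposition must satisfy three properties: every vertex lies in some bag; for every edge, both endpoints lie together in some bag; and for every vertex, the bags containing it form a connected subtree. Here vertex 4 appears in no bag, so the decomposition is invalid.

No — vertex 4 appears in no bag.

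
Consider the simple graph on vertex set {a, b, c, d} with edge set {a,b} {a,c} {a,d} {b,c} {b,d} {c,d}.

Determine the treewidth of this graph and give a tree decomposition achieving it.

With just one bag of size 4, the width is 4 − 1 = 3, so tw(G) ≤ 3. On the other hand G contains the 4-clique {a, b, c, d}. A clique must lie in a single bag of any decomposition, so no decomposition can have width below 3. Therefore the treewidth is 3.

Treewidth 3.
Bags: B1 = {a, b, c, d}
Tree: (single bag)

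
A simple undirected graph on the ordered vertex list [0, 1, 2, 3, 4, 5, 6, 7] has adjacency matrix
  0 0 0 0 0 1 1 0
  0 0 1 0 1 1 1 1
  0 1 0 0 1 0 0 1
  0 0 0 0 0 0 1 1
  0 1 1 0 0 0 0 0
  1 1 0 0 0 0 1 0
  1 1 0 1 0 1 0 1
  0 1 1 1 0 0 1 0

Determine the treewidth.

2

A width-2 tree decomposition is:
Bags: B1 = {1, 2, 7}  B2 = {1, 6, 7}  B3 = {3, 6, 7}  B4 = {1, 5, 6}  B5 = {0, 5, 6}  B6 = {1, 2, 4}
Tree: B1–B2, B2–B3, B2–B4, B4–B5, B1–B6
Each bag holds 3 vertices, so the decomposition has width 2, which upper-bounds the treewidth. For the lower bound, the 3 vertices {0, 5, 6} are pairwise adjacent, and any tree decomposition puts a clique entirely inside one bag — forcing width ≥ 2. Hence tw(G) = 2 exactly.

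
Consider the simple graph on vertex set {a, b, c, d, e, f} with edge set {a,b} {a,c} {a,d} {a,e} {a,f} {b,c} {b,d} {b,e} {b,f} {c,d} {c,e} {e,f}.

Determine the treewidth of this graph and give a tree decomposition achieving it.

Treewidth 3.
Bags: B1 = {a, b, c, e}  B2 = {a, b, c, d}  B3 = {a, b, e, f}
Tree: B1–B2, B1–B3

The largest bag has 4 vertices, giving width 3; this decomposition certifies tw(G) ≤ 3. On the other hand G contains the 4-clique {a, b, c, d}. A clique must lie in a single bag of any decomposition, so no decomposition can have width below 3. Hence tw(G) = 3 exactly.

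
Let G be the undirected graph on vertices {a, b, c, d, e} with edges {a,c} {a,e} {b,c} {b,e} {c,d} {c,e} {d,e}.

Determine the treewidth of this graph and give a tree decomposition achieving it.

Each bag holds 3 vertices, so the decomposition has width 2, which upper-bounds the treewidth. On the other hand G contains the 3-clique {c, d, e}. A clique must lie in a single bag of any decomposition, so no decomposition can have width below 2. The upper and lower bounds meet at 2, so that is the treewidth.

Treewidth 2.
One such decomposition:
Bags: B1 = {a, c, e}  B2 = {c, d, e}  B3 = {b, c, e}
Tree: B1–B2, B2–B3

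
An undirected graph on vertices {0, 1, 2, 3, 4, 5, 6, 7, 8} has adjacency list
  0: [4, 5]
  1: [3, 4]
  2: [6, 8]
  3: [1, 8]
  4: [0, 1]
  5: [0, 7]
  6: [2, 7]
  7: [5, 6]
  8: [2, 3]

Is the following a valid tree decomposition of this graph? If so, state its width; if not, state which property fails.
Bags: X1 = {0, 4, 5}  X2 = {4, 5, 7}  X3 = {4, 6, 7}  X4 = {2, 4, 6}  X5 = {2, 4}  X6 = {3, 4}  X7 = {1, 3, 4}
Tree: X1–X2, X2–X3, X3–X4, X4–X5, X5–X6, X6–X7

A tree decomposition must satisfy three properties: every vertex lies in some bag; for every edge, both endpoints lie together in some bag; and for every vertex, the bags containing it form a connected subtree. Here vertex 8 appears in no bag, so the decomposition is invalid.

No — vertex 8 appears in no bag.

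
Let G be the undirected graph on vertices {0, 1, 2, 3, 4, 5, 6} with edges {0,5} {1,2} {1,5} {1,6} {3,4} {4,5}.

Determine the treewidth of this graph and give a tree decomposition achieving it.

Treewidth 1.
One such decomposition:
Bags: B1 = {0, 5}  B2 = {1, 5}  B3 = {1, 6}  B4 = {4, 5}  B5 = {1, 2}  B6 = {3, 4}
Tree: B1–B2, B2–B3, B2–B4, B2–B5, B4–B6

The largest bag has 2 vertices, giving width 1; this decomposition certifies tw(G) ≤ 1. Since G has at least one edge (e.g. 5–0), it is not an edgeless graph, so tw(G) ≥ 1. The upper and lower bounds meet at 1, so that is the treewidth.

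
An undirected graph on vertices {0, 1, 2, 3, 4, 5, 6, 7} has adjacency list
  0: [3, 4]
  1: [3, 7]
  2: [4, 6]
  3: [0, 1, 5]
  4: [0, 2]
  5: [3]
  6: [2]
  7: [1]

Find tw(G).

1

A width-1 tree decomposition is:
Bags: B1 = {0, 3}  B2 = {0, 4}  B3 = {2, 4}  B4 = {1, 3}  B5 = {2, 6}  B6 = {3, 5}  B7 = {1, 7}
Tree: B1–B2, B2–B3, B1–B4, B3–B5, B4–B6, B4–B7
Each bag holds 2 vertices, so the decomposition has width 1, which upper-bounds the treewidth. G has an edge, so its treewidth is at least 1. The upper and lower bounds meet at 1, so that is the treewidth.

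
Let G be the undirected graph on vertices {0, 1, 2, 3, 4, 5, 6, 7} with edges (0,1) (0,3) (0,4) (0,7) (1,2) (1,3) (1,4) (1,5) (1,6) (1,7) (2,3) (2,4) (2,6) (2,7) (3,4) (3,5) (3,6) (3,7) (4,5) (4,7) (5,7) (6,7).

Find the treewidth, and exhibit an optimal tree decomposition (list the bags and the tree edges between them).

Treewidth 4.
One optimal decomposition is:
Bags: B1 = {1, 2, 3, 4, 7}  B2 = {1, 2, 3, 6, 7}  B3 = {1, 3, 4, 5, 7}  B4 = {0, 1, 3, 4, 7}
Tree: B1–B2, B1–B3, B1–B4

Every bag has size at most 5, so the width is 5 − 1 = 4 and tw(G) ≤ 4. On the other hand G contains the 5-clique {0, 1, 3, 4, 7}. A clique must lie in a single bag of any decomposition, so no decomposition can have width below 4. Combining the bounds, tw(G) = 4.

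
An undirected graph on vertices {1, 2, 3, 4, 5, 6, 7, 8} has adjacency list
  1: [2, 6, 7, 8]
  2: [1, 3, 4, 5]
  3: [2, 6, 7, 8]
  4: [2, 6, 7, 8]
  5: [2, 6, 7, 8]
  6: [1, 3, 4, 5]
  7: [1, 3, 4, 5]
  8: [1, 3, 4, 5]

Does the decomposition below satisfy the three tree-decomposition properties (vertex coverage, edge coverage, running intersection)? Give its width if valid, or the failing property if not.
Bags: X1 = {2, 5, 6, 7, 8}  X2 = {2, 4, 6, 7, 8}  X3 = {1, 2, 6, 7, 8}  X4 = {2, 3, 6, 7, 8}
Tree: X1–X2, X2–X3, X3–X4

Every vertex of G appears in some bag (union = {1, 2, 3, 4, 5, 6, 7, 8}); every edge is covered by a bag; and for each vertex v the set of bags containing v is connected in the bag tree. The decomposition is therefore valid. The largest bag has 5 vertices, so the width is 4.

Yes; width 4.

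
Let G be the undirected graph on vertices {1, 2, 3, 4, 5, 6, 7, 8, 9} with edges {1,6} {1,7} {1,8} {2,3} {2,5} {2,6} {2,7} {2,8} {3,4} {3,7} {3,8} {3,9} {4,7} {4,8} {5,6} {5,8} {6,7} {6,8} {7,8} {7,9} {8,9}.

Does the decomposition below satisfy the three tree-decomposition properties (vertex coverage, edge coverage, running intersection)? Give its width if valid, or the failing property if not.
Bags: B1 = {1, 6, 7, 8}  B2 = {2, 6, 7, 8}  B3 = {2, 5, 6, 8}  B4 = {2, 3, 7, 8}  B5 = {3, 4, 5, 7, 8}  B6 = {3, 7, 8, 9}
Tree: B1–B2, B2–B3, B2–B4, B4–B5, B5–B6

A tree decomposition must satisfy three properties: every vertex lies in some bag; for every edge, both endpoints lie together in some bag; and for every vertex, the bags containing it form a connected subtree. Here bags containing vertex 5 are not connected in the tree, so the decomposition is invalid.

No — bags containing vertex 5 are not connected in the tree.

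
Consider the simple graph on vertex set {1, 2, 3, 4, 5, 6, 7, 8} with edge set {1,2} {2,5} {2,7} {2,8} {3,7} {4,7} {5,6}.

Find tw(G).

1

A width-1 tree decomposition is:
Bags: B1 = {2, 5}  B2 = {5, 6}  B3 = {1, 2}  B4 = {2, 8}  B5 = {2, 7}  B6 = {4, 7}  B7 = {3, 7}
Tree: B1–B2, B1–B3, B3–B4, B4–B5, B5–B6, B5–B7
The largest bag has 2 vertices, giving width 1; this decomposition certifies tw(G) ≤ 1. Any graph with an edge has treewidth ≥ 1, and G has the edge 5–2. The upper and lower bounds meet at 1, so that is the treewidth.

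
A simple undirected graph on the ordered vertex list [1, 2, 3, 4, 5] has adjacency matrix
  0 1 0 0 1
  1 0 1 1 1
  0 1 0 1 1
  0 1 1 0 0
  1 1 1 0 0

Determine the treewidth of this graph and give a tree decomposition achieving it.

Treewidth 2.
Bags: B1 = {2, 3, 4}  B2 = {2, 3, 5}  B3 = {1, 2, 5}
Tree: B1–B2, B2–B3

Every bag has size at most 3, so the width is 3 − 1 = 2 and tw(G) ≤ 2. Conversely, {1, 2, 5} is a clique of size 3, and the vertices of any clique must share a bag in every tree decomposition; so some bag has ≥ 3 vertices and tw(G) ≥ 2. Combining the bounds, tw(G) = 2.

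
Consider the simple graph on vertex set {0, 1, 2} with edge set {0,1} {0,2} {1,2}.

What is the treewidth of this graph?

2

A width-2 tree decomposition is:
Bags: B1 = {0, 1, 2}
Tree: (single bag)
With just one bag of size 3, the width is 3 − 1 = 2, so tw(G) ≤ 2. For the lower bound, the 3 vertices {0, 1, 2} are pairwise adjacent, and any tree decomposition puts a clique entirely inside one bag — forcing width ≥ 2. Hence tw(G) = 2 exactly.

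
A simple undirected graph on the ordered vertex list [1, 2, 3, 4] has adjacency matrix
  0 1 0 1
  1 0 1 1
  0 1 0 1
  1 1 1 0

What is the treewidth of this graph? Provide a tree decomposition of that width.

Each bag holds 3 vertices, so the decomposition has width 2, which upper-bounds the treewidth. Conversely, {1, 2, 4} is a clique of size 3, and the vertices of any clique must share a bag in every tree decomposition; so some bag has ≥ 3 vertices and tw(G) ≥ 2. Hence tw(G) = 2 exactly.

Treewidth 2.
One optimal decomposition is:
Bags: B1 = {1, 2, 4}  B2 = {2, 3, 4}
Tree: B1–B2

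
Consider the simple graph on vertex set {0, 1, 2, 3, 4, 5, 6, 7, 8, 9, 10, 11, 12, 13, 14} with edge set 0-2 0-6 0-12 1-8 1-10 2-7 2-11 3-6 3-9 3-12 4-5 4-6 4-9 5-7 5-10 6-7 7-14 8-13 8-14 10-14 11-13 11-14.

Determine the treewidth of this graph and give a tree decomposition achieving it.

Treewidth 3.
Bags: B1 = {1, 8, 11, 13}  B2 = {1, 8, 11, 14}  B3 = {1, 10, 11, 14}  B4 = {2, 10, 11, 14}  B5 = {2, 7, 10, 14}  B6 = {2, 5, 7, 10}  B7 = {0, 2, 5, 7}  B8 = {0, 5, 6, 7}  B9 = {0, 4, 5, 6}  B10 = {0, 4, 6, 12}  B11 = {3, 4, 6, 12}  B12 = {3, 4, 9, 12}
Tree: B1–B2, B2–B3, B3–B4, B4–B5, B5–B6, B6–B7, B7–B8, B8–B9, B9–B10, B10–B11, B11–B12

The largest bag has 4 vertices, giving width 3; this decomposition certifies tw(G) ≤ 3. For the lower bound: the 4 vertex sets {1,8,13}, {11}, {14}, {2,5,7,10} are disjoint, each induces a connected subgraph, and every pair is joined by at least one edge of G. Contracting each set to a single vertex therefore yields K_{4} as a minor, and since treewidth is minor-monotone, tw(G) ≥ tw(K_{4}) = 3. The upper and lower bounds meet at 3, so that is the treewidth.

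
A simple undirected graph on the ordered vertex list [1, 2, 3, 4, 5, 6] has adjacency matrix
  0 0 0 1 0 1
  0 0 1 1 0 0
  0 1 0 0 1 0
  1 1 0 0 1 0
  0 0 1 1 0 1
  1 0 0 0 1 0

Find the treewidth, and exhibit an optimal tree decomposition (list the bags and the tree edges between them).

Every bag has size at most 3, so the width is 3 − 1 = 2 and tw(G) ≤ 2. Since 3–2–4–5–3 is a cycle in G, G is not acyclic. Forests are exactly the graphs of treewidth ≤ 1, so tw(G) ≥ 2. Combining the bounds, tw(G) = 2.

Treewidth 2.
Bags: B1 = {2, 3, 5}  B2 = {2, 4, 5}  B3 = {4, 5, 6}  B4 = {1, 4, 6}
Tree: B1–B2, B2–B3, B3–B4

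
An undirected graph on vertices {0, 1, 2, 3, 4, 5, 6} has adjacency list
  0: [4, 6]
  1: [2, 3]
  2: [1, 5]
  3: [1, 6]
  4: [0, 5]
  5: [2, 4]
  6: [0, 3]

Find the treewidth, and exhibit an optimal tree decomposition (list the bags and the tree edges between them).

Treewidth 2.
One such decomposition:
Bags: B1 = {1, 3, 6}  B2 = {0, 1, 6}  B3 = {0, 1, 4}  B4 = {1, 4, 5}  B5 = {1, 2, 5}
Tree: B1–B2, B2–B3, B3–B4, B4–B5

The largest bag has 3 vertices, giving width 2; this decomposition certifies tw(G) ≤ 2. Since 1–3–6–0–4–5–2–1 is a cycle in G, G is not acyclic. Forests are exactly the graphs of treewidth ≤ 1, so tw(G) ≥ 2. Combining the bounds, tw(G) = 2.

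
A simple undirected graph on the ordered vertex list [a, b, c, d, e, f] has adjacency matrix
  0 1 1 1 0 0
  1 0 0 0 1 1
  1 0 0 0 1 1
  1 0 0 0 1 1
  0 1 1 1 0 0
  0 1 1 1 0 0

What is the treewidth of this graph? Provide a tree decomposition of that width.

Treewidth 3.
Bags: B1 = {a, d, e, f}  B2 = {a, b, e, f}  B3 = {a, c, e, f}
Tree: B1–B2, B2–B3

Every bag has size at most 4, so the width is 4 − 1 = 3 and tw(G) ≤ 3. For the lower bound: the 4 vertex sets {d,f}, {b,e}, {a}, {c} are disjoint, each induces a connected subgraph, and every pair is joined by at least one edge of G. Contracting each set to a single vertex therefore yields K_{4} as a minor, and since treewidth is minor-monotone, tw(G) ≥ tw(K_{4}) = 3. Hence tw(G) = 3 exactly.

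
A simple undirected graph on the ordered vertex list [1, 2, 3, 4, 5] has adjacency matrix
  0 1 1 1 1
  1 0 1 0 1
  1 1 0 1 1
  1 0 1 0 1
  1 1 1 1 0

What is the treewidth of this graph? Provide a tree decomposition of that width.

Every bag has size at most 4, so the width is 4 − 1 = 3 and tw(G) ≤ 3. On the other hand G contains the 4-clique {1, 2, 3, 5}. A clique must lie in a single bag of any decomposition, so no decomposition can have width below 3. Therefore the treewidth is 3.

Treewidth 3.
One such decomposition:
Bags: B1 = {1, 3, 4, 5}  B2 = {1, 2, 3, 5}
Tree: B1–B2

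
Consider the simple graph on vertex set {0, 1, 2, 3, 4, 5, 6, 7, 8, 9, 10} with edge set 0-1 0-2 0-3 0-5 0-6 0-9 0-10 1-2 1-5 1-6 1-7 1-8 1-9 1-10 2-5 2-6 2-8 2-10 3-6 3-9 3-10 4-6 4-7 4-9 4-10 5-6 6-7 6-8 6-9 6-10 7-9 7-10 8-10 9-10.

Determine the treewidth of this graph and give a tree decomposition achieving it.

Treewidth 4.
One optimal decomposition is:
Bags: B1 = {0, 1, 2, 6, 10}  B2 = {0, 1, 6, 9, 10}  B3 = {0, 3, 6, 9, 10}  B4 = {1, 6, 7, 9, 10}  B5 = {1, 2, 6, 8, 10}  B6 = {0, 1, 2, 5, 6}  B7 = {4, 6, 7, 9, 10}
Tree: B1–B2, B2–B3, B2–B4, B1–B5, B1–B6, B4–B7

Each bag holds 5 vertices, so the decomposition has width 4, which upper-bounds the treewidth. For the lower bound, the 5 vertices {0, 1, 6, 9, 10} are pairwise adjacent, and any tree decomposition puts a clique entirely inside one bag — forcing width ≥ 4. Hence tw(G) = 4 exactly.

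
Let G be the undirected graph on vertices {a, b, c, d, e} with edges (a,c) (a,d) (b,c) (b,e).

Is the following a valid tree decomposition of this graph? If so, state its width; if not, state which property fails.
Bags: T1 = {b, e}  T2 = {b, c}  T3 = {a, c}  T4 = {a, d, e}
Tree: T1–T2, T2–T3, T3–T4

A tree decomposition must satisfy three properties: every vertex lies in some bag; for every edge, both endpoints lie together in some bag; and for every vertex, the bags containing it form a connected subtree. Here bags containing vertex e are not connected in the tree, so the decomposition is invalid.

No — bags containing vertex e are not connected in the tree.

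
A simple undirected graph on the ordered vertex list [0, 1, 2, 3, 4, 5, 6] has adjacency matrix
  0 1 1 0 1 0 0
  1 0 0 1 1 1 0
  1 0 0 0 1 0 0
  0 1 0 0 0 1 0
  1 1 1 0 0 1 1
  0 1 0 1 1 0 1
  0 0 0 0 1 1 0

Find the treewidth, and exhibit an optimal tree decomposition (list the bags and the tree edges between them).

Every bag has size at most 3, so the width is 3 − 1 = 2 and tw(G) ≤ 2. On the other hand G contains the 3-clique {1, 3, 5}. A clique must lie in a single bag of any decomposition, so no decomposition can have width below 2. Therefore the treewidth is 2.

Treewidth 2.
One optimal decomposition is:
Bags: B1 = {1, 4, 5}  B2 = {0, 1, 4}  B3 = {0, 2, 4}  B4 = {4, 5, 6}  B5 = {1, 3, 5}
Tree: B1–B2, B2–B3, B1–B4, B1–B5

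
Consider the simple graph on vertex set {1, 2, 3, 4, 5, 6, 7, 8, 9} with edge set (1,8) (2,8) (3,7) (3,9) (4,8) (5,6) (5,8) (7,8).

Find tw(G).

A width-1 tree decomposition is:
Bags: B1 = {5, 8}  B2 = {2, 8}  B3 = {5, 6}  B4 = {7, 8}  B5 = {4, 8}  B6 = {3, 7}  B7 = {1, 8}  B8 = {3, 9}
Tree: B1–B2, B1–B3, B1–B4, B4–B5, B4–B6, B4–B7, B6–B8
Each bag holds 2 vertices, so the decomposition has width 1, which upper-bounds the treewidth. G has an edge, so its treewidth is at least 1. Therefore the treewidth is 1.

1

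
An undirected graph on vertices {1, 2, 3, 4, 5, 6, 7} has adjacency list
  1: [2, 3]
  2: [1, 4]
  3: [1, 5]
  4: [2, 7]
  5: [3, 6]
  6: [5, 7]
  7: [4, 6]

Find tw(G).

A width-2 tree decomposition is:
Bags: B1 = {1, 3, 5}  B2 = {1, 5, 6}  B3 = {1, 6, 7}  B4 = {1, 4, 7}  B5 = {1, 2, 4}
Tree: B1–B2, B2–B3, B3–B4, B4–B5
Each bag holds 3 vertices, so the decomposition has width 2, which upper-bounds the treewidth. Since 1–3–5–6–7–4–2–1 is a cycle in G, G is not acyclic. Forests are exactly the graphs of treewidth ≤ 1, so tw(G) ≥ 2. Therefore the treewidth is 2.

2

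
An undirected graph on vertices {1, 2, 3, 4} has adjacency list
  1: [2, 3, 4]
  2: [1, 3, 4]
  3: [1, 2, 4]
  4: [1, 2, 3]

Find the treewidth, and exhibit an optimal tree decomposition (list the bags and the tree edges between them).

A single bag containing all 4 vertices is trivially a valid decomposition of width 3. On the other hand G contains the 4-clique {1, 2, 3, 4}. A clique must lie in a single bag of any decomposition, so no decomposition can have width below 3. Combining the bounds, tw(G) = 3.

Treewidth 3.
Bags: B1 = {1, 2, 3, 4}
Tree: (single bag)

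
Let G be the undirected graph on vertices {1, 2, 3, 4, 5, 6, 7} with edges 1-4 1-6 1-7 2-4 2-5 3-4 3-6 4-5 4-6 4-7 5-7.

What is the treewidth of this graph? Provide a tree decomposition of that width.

Treewidth 2.
Bags: B1 = {4, 5, 7}  B2 = {2, 4, 5}  B3 = {1, 4, 7}  B4 = {1, 4, 6}  B5 = {3, 4, 6}
Tree: B1–B2, B1–B3, B3–B4, B4–B5

Each bag holds 3 vertices, so the decomposition has width 2, which upper-bounds the treewidth. Conversely, {1, 4, 6} is a clique of size 3, and the vertices of any clique must share a bag in every tree decomposition; so some bag has ≥ 3 vertices and tw(G) ≥ 2. Therefore the treewidth is 2.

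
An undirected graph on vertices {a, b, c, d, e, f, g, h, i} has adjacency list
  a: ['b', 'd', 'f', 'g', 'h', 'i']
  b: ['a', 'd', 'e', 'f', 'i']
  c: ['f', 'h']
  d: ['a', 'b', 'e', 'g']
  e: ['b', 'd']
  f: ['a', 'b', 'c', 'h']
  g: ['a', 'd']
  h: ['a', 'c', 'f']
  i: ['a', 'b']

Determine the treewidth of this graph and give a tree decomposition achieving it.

Each bag holds 3 vertices, so the decomposition has width 2, which upper-bounds the treewidth. On the other hand G contains the 3-clique {b, d, e}. A clique must lie in a single bag of any decomposition, so no decomposition can have width below 2. Therefore the treewidth is 2.

Treewidth 2.
One optimal decomposition is:
Bags: B1 = {a, b, d}  B2 = {a, b, i}  B3 = {a, d, g}  B4 = {a, b, f}  B5 = {a, f, h}  B6 = {b, d, e}  B7 = {c, f, h}
Tree: B1–B2, B1–B3, B2–B4, B4–B5, B1–B6, B5–B7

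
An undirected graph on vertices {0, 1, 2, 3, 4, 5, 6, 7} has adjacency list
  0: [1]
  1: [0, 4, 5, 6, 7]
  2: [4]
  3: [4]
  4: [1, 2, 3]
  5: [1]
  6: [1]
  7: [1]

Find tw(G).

1

A width-1 tree decomposition is:
Bags: B1 = {2, 4}  B2 = {1, 4}  B3 = {1, 6}  B4 = {0, 1}  B5 = {3, 4}  B6 = {1, 7}  B7 = {1, 5}
Tree: B1–B2, B2–B3, B2–B4, B2–B5, B4–B6, B3–B7
Every bag has size at most 2, so the width is 2 − 1 = 1 and tw(G) ≤ 1. G has an edge, so its treewidth is at least 1. The upper and lower bounds meet at 1, so that is the treewidth.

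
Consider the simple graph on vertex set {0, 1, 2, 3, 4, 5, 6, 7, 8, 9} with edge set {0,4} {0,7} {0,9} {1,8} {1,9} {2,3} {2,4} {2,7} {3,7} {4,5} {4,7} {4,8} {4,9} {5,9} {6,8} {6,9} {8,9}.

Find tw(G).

A width-2 tree decomposition is:
Bags: B1 = {4, 8, 9}  B2 = {0, 4, 9}  B3 = {1, 8, 9}  B4 = {0, 4, 7}  B5 = {6, 8, 9}  B6 = {4, 5, 9}  B7 = {2, 4, 7}  B8 = {2, 3, 7}
Tree: B1–B2, B1–B3, B2–B4, B3–B5, B2–B6, B4–B7, B7–B8
Every bag has size at most 3, so the width is 3 − 1 = 2 and tw(G) ≤ 2. On the other hand G contains the 3-clique {1, 8, 9}. A clique must lie in a single bag of any decomposition, so no decomposition can have width below 2. The upper and lower bounds meet at 2, so that is the treewidth.

2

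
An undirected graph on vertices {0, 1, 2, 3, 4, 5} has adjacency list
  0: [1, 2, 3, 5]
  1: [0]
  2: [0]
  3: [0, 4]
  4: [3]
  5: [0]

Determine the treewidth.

1

A width-1 tree decomposition is:
Bags: B1 = {0, 1}  B2 = {0, 3}  B3 = {0, 2}  B4 = {0, 5}  B5 = {3, 4}
Tree: B1–B2, B2–B3, B2–B4, B2–B5
Every bag has size at most 2, so the width is 2 − 1 = 1 and tw(G) ≤ 1. Since G has at least one edge (e.g. 0–1), it is not an edgeless graph, so tw(G) ≥ 1. The upper and lower bounds meet at 1, so that is the treewidth.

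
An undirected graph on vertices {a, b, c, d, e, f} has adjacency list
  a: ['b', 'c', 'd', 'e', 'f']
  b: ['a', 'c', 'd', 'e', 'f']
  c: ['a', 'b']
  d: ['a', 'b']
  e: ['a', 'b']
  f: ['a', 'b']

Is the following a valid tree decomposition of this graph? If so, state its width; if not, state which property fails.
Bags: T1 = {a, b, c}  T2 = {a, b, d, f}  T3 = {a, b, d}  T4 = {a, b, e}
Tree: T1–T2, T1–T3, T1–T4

No — bags containing vertex d are not connected in the tree.

A tree decomposition must satisfy three properties: every vertex lies in some bag; for every edge, both endpoints lie together in some bag; and for every vertex, the bags containing it form a connected subtree. Here bags containing vertex d are not connected in the tree, so the decomposition is invalid.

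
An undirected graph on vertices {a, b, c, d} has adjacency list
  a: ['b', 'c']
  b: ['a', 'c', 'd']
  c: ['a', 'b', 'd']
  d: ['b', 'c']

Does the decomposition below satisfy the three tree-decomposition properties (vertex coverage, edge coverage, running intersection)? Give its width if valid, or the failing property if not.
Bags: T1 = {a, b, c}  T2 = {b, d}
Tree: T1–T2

A tree decomposition must satisfy three properties: every vertex lies in some bag; for every edge, both endpoints lie together in some bag; and for every vertex, the bags containing it form a connected subtree. Here edge (c,d) lies in no bag, so the decomposition is invalid.

No — edge (c,d) lies in no bag.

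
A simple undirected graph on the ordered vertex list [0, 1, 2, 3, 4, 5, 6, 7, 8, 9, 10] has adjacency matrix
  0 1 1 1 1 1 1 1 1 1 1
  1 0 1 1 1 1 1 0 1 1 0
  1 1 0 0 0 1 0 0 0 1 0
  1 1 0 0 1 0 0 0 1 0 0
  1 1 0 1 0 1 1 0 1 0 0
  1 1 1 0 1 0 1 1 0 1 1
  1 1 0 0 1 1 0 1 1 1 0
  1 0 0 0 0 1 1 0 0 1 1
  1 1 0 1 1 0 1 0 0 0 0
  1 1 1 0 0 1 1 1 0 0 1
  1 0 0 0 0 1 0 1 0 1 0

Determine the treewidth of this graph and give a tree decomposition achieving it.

The largest bag has 5 vertices, giving width 4; this decomposition certifies tw(G) ≤ 4. Conversely, {0, 1, 2, 5, 9} is a clique of size 5, and the vertices of any clique must share a bag in every tree decomposition; so some bag has ≥ 5 vertices and tw(G) ≥ 4. Therefore the treewidth is 4.

Treewidth 4.
One such decomposition:
Bags: B1 = {0, 1, 4, 6, 8}  B2 = {0, 1, 3, 4, 8}  B3 = {0, 1, 4, 5, 6}  B4 = {0, 1, 5, 6, 9}  B5 = {0, 1, 2, 5, 9}  B6 = {0, 5, 6, 7, 9}  B7 = {0, 5, 7, 9, 10}
Tree: B1–B2, B1–B3, B3–B4, B4–B5, B4–B6, B6–B7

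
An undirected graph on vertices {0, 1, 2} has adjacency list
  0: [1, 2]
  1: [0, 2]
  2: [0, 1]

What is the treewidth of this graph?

A width-2 tree decomposition is:
Bags: B1 = {0, 1, 2}
Tree: (single bag)
With just one bag of size 3, the width is 3 − 1 = 2, so tw(G) ≤ 2. For the lower bound, the 3 vertices {0, 1, 2} are pairwise adjacent, and any tree decomposition puts a clique entirely inside one bag — forcing width ≥ 2. Combining the bounds, tw(G) = 2.

2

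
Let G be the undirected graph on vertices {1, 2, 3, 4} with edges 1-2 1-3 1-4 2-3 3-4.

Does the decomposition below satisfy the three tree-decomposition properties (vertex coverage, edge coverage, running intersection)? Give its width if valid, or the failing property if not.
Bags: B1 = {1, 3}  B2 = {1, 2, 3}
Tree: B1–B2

No — vertex 4 appears in no bag.

A tree decomposition must satisfy three properties: every vertex lies in some bag; for every edge, both endpoints lie together in some bag; and for every vertex, the bags containing it form a connected subtree. Here vertex 4 appears in no bag, so the decomposition is invalid.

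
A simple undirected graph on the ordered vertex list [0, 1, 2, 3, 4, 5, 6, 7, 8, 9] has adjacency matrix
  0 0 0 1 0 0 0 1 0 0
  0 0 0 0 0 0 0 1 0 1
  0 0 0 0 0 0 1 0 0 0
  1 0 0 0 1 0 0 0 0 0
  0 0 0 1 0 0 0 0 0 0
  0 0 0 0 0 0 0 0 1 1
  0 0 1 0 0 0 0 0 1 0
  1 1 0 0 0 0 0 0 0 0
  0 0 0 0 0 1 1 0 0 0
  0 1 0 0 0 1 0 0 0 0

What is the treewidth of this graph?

A width-1 tree decomposition is:
Bags: B1 = {3, 4}  B2 = {0, 3}  B3 = {0, 7}  B4 = {1, 7}  B5 = {1, 9}  B6 = {5, 9}  B7 = {5, 8}  B8 = {6, 8}  B9 = {2, 6}
Tree: B1–B2, B2–B3, B3–B4, B4–B5, B5–B6, B6–B7, B7–B8, B8–B9
Each bag holds 2 vertices, so the decomposition has width 1, which upper-bounds the treewidth. Since G has at least one edge (e.g. 4–3), it is not an edgeless graph, so tw(G) ≥ 1. Combining the bounds, tw(G) = 1.

1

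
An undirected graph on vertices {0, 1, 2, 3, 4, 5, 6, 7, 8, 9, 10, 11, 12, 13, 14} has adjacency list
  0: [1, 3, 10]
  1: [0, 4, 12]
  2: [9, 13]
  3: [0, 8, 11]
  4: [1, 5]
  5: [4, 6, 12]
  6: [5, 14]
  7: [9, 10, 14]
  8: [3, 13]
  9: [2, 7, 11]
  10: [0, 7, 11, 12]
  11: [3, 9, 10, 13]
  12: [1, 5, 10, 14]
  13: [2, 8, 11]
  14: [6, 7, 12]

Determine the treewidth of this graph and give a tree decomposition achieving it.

The largest bag has 4 vertices, giving width 3; this decomposition certifies tw(G) ≤ 3. For the lower bound: the 4 vertex sets {4,5,6}, {1}, {12}, {0,7,10,14} are disjoint, each induces a connected subgraph, and every pair is joined by at least one edge of G. Contracting each set to a single vertex therefore yields K_{4} as a minor, and since treewidth is minor-monotone, tw(G) ≥ tw(K_{4}) = 3. Combining the bounds, tw(G) = 3.

Treewidth 3.
One optimal decomposition is:
Bags: B1 = {1, 4, 5, 6}  B2 = {1, 5, 6, 12}  B3 = {1, 6, 12, 14}  B4 = {0, 1, 12, 14}  B5 = {0, 10, 12, 14}  B6 = {0, 7, 10, 14}  B7 = {0, 3, 7, 10}  B8 = {3, 7, 10, 11}  B9 = {3, 7, 9, 11}  B10 = {3, 8, 9, 11}  B11 = {8, 9, 11, 13}  B12 = {2, 8, 9, 13}
Tree: B1–B2, B2–B3, B3–B4, B4–B5, B5–B6, B6–B7, B7–B8, B8–B9, B9–B10, B10–B11, B11–B12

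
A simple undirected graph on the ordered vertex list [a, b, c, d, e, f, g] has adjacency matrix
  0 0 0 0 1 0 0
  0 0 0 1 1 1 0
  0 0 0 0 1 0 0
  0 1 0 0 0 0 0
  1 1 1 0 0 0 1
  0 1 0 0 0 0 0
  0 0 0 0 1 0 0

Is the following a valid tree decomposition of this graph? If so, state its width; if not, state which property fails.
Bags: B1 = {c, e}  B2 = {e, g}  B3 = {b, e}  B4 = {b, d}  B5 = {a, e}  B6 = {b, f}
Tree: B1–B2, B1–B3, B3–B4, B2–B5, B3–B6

Vertex coverage: the bags together contain {a, b, c, d, e, f, g}, the full vertex set. Edge coverage: each edge of G has both endpoints in at least one bag. Running intersection: for every vertex, the bags containing it form a connected subtree. All three properties hold, so this is a valid tree decomposition of width max|bag| − 1 = 1, and hence tw(G) ≤ 1.

Yes; width 1.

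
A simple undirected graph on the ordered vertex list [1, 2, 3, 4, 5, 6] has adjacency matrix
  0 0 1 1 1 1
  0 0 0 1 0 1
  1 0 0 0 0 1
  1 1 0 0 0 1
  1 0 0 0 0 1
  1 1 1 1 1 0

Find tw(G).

2

A width-2 tree decomposition is:
Bags: B1 = {1, 3, 6}  B2 = {1, 4, 6}  B3 = {1, 5, 6}  B4 = {2, 4, 6}
Tree: B1–B2, B1–B3, B2–B4
The largest bag has 3 vertices, giving width 2; this decomposition certifies tw(G) ≤ 2. Conversely, {1, 3, 6} is a clique of size 3, and the vertices of any clique must share a bag in every tree decomposition; so some bag has ≥ 3 vertices and tw(G) ≥ 2. Hence tw(G) = 2 exactly.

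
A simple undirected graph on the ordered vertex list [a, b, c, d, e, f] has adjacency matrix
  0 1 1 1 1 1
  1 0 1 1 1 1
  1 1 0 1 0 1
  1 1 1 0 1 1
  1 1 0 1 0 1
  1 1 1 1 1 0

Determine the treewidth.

A width-4 tree decomposition is:
Bags: B1 = {a, b, d, e, f}  B2 = {a, b, c, d, f}
Tree: B1–B2
Each bag holds 5 vertices, so the decomposition has width 4, which upper-bounds the treewidth. For the lower bound, the 5 vertices {a, b, d, e, f} are pairwise adjacent, and any tree decomposition puts a clique entirely inside one bag — forcing width ≥ 4. Hence tw(G) = 4 exactly.

4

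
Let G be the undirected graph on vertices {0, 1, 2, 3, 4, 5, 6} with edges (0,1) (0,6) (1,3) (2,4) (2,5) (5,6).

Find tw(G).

1

A width-1 tree decomposition is:
Bags: B1 = {1, 3}  B2 = {0, 1}  B3 = {0, 6}  B4 = {5, 6}  B5 = {2, 5}  B6 = {2, 4}
Tree: B1–B2, B2–B3, B3–B4, B4–B5, B5–B6
The largest bag has 2 vertices, giving width 1; this decomposition certifies tw(G) ≤ 1. Since G has at least one edge (e.g. 3–1), it is not an edgeless graph, so tw(G) ≥ 1. Hence tw(G) = 1 exactly.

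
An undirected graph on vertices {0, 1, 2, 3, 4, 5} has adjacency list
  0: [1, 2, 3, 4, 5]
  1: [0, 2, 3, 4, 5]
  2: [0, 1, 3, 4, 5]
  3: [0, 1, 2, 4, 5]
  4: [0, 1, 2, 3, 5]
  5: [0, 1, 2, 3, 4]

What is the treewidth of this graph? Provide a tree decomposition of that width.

Treewidth 5.
Bags: B1 = {0, 1, 2, 3, 4, 5}
Tree: (single bag)

With just one bag of size 6, the width is 6 − 1 = 5, so tw(G) ≤ 5. For the lower bound, the 6 vertices {0, 1, 2, 3, 4, 5} are pairwise adjacent, and any tree decomposition puts a clique entirely inside one bag — forcing width ≥ 5. The upper and lower bounds meet at 5, so that is the treewidth.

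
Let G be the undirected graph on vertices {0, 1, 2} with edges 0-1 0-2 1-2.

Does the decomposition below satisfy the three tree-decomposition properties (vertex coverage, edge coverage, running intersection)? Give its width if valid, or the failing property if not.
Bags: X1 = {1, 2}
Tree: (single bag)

No — vertex 0 appears in no bag.

A tree decomposition must satisfy three properties: every vertex lies in some bag; for every edge, both endpoints lie together in some bag; and for every vertex, the bags containing it form a connected subtree. Here vertex 0 appears in no bag, so the decomposition is invalid.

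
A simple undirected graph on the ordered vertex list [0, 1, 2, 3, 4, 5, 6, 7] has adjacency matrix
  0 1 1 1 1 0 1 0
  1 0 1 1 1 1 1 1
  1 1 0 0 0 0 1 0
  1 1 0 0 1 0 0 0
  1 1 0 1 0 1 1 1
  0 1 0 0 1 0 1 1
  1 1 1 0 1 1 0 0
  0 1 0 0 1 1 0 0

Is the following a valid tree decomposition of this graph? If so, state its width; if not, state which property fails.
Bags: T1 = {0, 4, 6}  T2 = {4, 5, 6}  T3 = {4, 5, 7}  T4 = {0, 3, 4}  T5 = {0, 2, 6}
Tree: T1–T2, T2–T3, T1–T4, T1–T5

A tree decomposition must satisfy three properties: every vertex lies in some bag; for every edge, both endpoints lie together in some bag; and for every vertex, the bags containing it form a connected subtree. Here vertex 1 appears in no bag, so the decomposition is invalid.

No — vertex 1 appears in no bag.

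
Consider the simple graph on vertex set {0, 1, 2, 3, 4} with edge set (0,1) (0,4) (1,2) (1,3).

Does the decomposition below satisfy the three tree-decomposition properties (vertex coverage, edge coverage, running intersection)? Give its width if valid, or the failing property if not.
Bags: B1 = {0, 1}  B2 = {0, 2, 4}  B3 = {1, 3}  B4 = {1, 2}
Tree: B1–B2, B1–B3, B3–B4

A tree decomposition must satisfy three properties: every vertex lies in some bag; for every edge, both endpoints lie together in some bag; and for every vertex, the bags containing it form a connected subtree. Here bags containing vertex 2 are not connected in the tree, so the decomposition is invalid.

No — bags containing vertex 2 are not connected in the tree.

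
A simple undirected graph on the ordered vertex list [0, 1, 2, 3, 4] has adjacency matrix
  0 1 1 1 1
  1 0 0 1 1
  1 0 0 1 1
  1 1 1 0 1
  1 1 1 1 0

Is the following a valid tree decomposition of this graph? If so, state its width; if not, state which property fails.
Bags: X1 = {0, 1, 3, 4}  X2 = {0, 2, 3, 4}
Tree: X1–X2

Yes; width 3.

Vertex coverage: the bags together contain {0, 1, 2, 3, 4}, the full vertex set. Edge coverage: each edge of G has both endpoints in at least one bag. Running intersection: for every vertex, the bags containing it form a connected subtree. All three properties hold, so this is a valid tree decomposition of width max|bag| − 1 = 3, and hence tw(G) ≤ 3.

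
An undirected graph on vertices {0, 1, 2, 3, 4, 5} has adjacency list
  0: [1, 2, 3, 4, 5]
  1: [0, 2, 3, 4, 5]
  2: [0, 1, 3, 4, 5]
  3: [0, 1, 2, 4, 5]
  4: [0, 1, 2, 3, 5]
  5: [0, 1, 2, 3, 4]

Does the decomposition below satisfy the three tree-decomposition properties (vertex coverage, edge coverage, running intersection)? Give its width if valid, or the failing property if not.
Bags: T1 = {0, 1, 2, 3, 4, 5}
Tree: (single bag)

Yes; width 5.

Vertex coverage: the bags together contain {0, 1, 2, 3, 4, 5}, the full vertex set. Edge coverage: each edge of G has both endpoints in at least one bag. Running intersection: for every vertex, the bags containing it form a connected subtree. All three properties hold, so this is a valid tree decomposition of width max|bag| − 1 = 5, and hence tw(G) ≤ 5.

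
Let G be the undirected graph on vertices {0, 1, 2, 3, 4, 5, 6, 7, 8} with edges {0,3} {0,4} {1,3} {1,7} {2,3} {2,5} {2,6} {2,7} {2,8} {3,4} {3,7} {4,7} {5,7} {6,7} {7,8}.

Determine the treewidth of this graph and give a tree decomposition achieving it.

Treewidth 2.
One such decomposition:
Bags: B1 = {2, 3, 7}  B2 = {2, 5, 7}  B3 = {3, 4, 7}  B4 = {2, 6, 7}  B5 = {2, 7, 8}  B6 = {0, 3, 4}  B7 = {1, 3, 7}
Tree: B1–B2, B1–B3, B1–B4, B1–B5, B3–B6, B1–B7

Each bag holds 3 vertices, so the decomposition has width 2, which upper-bounds the treewidth. Conversely, {0, 3, 4} is a clique of size 3, and the vertices of any clique must share a bag in every tree decomposition; so some bag has ≥ 3 vertices and tw(G) ≥ 2. Combining the bounds, tw(G) = 2.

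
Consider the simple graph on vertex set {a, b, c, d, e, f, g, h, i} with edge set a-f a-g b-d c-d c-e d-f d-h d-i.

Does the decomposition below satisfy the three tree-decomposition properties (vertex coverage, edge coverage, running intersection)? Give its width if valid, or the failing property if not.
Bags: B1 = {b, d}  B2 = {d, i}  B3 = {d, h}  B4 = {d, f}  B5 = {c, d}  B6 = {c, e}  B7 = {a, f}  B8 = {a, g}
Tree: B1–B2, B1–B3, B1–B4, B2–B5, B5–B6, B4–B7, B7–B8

Yes; width 1.

Vertex coverage: the bags together contain {a, b, c, d, e, f, g, h, i}, the full vertex set. Edge coverage: each edge of G has both endpoints in at least one bag. Running intersection: for every vertex, the bags containing it form a connected subtree. All three properties hold, so this is a valid tree decomposition of width max|bag| − 1 = 1, and hence tw(G) ≤ 1.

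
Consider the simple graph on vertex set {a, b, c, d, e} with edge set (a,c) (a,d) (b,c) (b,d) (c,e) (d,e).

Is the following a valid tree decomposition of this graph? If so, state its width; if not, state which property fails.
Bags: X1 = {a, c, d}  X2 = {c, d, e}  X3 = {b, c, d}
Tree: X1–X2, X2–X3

Yes; width 2.

Checking the three conditions: (i) the bags cover all of {a, b, c, d, e}; (ii) for each edge, some bag contains both endpoints; (iii) the bags containing any fixed vertex form a subtree. All hold, so the decomposition is valid with width 3 − 1 = 2.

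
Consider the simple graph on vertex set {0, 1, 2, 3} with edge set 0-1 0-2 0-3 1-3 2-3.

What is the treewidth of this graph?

A width-2 tree decomposition is:
Bags: B1 = {0, 1, 3}  B2 = {0, 2, 3}
Tree: B1–B2
Every bag has size at most 3, so the width is 3 − 1 = 2 and tw(G) ≤ 2. For the lower bound, the 3 vertices {0, 1, 3} are pairwise adjacent, and any tree decomposition puts a clique entirely inside one bag — forcing width ≥ 2. Hence tw(G) = 2 exactly.

2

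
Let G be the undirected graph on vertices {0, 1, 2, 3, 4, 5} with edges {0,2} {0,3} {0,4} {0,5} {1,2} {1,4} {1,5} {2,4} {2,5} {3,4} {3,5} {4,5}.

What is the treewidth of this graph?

3

A width-3 tree decomposition is:
Bags: B1 = {0, 2, 4, 5}  B2 = {1, 2, 4, 5}  B3 = {0, 3, 4, 5}
Tree: B1–B2, B1–B3
Every bag has size at most 4, so the width is 4 − 1 = 3 and tw(G) ≤ 3. On the other hand G contains the 4-clique {0, 2, 4, 5}. A clique must lie in a single bag of any decomposition, so no decomposition can have width below 3. Therefore the treewidth is 3.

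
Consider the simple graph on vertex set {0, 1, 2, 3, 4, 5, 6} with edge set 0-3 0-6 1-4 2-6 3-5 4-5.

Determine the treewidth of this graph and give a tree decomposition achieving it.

Every bag has size at most 2, so the width is 2 − 1 = 1 and tw(G) ≤ 1. Any graph with an edge has treewidth ≥ 1, and G has the edge 2–6. Combining the bounds, tw(G) = 1.

Treewidth 1.
One such decomposition:
Bags: B1 = {2, 6}  B2 = {0, 6}  B3 = {0, 3}  B4 = {3, 5}  B5 = {4, 5}  B6 = {1, 4}
Tree: B1–B2, B2–B3, B3–B4, B4–B5, B5–B6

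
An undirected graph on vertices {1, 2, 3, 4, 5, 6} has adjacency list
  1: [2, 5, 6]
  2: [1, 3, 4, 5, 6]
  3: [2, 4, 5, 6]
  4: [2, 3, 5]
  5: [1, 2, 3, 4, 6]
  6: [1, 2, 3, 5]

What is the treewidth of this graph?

3

A width-3 tree decomposition is:
Bags: B1 = {1, 2, 5, 6}  B2 = {2, 3, 5, 6}  B3 = {2, 3, 4, 5}
Tree: B1–B2, B2–B3
The largest bag has 4 vertices, giving width 3; this decomposition certifies tw(G) ≤ 3. Conversely, {1, 2, 5, 6} is a clique of size 4, and the vertices of any clique must share a bag in every tree decomposition; so some bag has ≥ 4 vertices and tw(G) ≥ 3. Therefore the treewidth is 3.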